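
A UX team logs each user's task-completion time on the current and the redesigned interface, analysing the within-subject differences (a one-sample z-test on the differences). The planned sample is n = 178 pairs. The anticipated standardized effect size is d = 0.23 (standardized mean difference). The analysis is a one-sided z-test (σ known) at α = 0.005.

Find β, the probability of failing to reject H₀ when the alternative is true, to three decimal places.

β ≈ 0.311

Noncentrality parameter: λ = d·√n = 0.23 × √178 = 3.0686
One-sided α = 0.005 → critical value z_{0.005} = 2.576.
Power = Φ(λ − 2.576) = Φ(0.493) = 0.6889.
Type II error: β = 1 − power = 1 − 0.6889 = 0.3111.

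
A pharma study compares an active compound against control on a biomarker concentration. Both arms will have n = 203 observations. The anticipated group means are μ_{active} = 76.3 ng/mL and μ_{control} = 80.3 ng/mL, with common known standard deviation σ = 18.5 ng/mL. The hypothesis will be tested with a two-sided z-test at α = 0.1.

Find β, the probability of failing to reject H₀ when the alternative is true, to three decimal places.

Standardized effect: d = |μ_{active} − μ_{control}| / σ = |76.3 − 80.3| / 18.5 = 0.2162
Noncentrality parameter: δ = d·√(n/2) = 0.2162 × √(203/2) = 2.1783
Critical value for a two-sided test at α = 0.1: z_{α/2} = 1.645.
Power = Φ(δ − 1.645) + Φ(−δ − 1.645) = Φ(0.533) + Φ(-3.823) = 0.7031 + 0.0001 = 0.7032.
Type II error: β = 1 − power = 1 − 0.7032 = 0.2968.

β ≈ 0.297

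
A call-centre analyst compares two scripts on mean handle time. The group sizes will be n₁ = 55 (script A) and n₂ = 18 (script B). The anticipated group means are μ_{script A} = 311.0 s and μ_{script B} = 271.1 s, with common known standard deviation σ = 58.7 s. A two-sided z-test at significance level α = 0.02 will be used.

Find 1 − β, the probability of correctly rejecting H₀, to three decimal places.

Power ≈ 0.570

Standardized effect: d = |μ_{script A} − μ_{script B}| / σ = |311.0 − 271.1| / 58.7 = 0.6797
Noncentrality parameter: δ = d / √(1/n₁ + 1/n₂) = 0.6797 / √(1/55 + 1/18) = 2.5032
Critical value for a two-sided test at α = 0.02: z_{α/2} = 2.326.
Power = Φ(δ − 2.326) + Φ(−δ − 2.326) = Φ(0.177) + Φ(-4.830) = 0.5702 + 0.0000 = 0.5702.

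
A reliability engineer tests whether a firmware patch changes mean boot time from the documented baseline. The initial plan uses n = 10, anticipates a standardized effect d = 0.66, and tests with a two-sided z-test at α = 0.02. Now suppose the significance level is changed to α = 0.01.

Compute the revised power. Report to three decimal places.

Power ≈ 0.313

δ = d·√n = 0.66 × √10 = 2.0871 (unchanged). New critical value: z_{0.005} = 2.576.
Revised power = Φ(δ − 2.576) + Φ(−δ − 2.576) = Φ(-0.489) + Φ(-4.663) = 0.3125 + 0.0000 = 0.3125.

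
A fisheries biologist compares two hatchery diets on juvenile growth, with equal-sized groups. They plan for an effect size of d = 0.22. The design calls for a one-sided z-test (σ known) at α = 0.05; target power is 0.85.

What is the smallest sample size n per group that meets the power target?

For power 0.85 need Φ(δ − z_{0.05}) = 0.85, so δ = z_{0.05} + z_{0.15} = 1.645 + 1.036 = 2.681.
δ = d·√(n/2) ⇒ n = 2(δ/d)² = 2 × (2.681 / 0.22)² = 297.08.
Round up to the next whole unit.

n = 298 per group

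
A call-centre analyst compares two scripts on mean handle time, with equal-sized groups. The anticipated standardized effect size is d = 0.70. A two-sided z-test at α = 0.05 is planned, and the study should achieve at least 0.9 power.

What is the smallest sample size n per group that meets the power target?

n = 43 per group

Set Φ(δ − 1.960) = 0.9; then δ − 1.960 = Φ⁻¹(0.9) = 1.282, giving δ = 3.242.
(For δ > 0 the lower-tail rejection region contributes negligibly to power, so the one-term inversion is standard.)
δ = d·√(n/2) ⇒ n = 2(δ/d)² = 2 × (3.242 / 0.70)² = 42.89.
Round up to the next whole unit.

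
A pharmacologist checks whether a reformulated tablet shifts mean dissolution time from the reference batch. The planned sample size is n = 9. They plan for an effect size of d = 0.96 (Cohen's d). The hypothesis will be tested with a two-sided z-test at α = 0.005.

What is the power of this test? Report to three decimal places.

Noncentrality parameter: δ = d·√n = 0.96 × √9 = 2.8800
Critical value for a two-sided test at α = 0.005: z_{α/2} = 2.807.
Power = Φ(δ − 2.807) + Φ(−δ − 2.807) = Φ(0.073) + Φ(-5.687) = 0.5291 + 0.0000 = 0.5291.

Power ≈ 0.529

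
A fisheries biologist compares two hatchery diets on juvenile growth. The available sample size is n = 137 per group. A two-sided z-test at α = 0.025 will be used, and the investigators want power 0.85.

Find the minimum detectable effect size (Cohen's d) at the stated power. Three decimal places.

Required noncentrality: δ = z_{0.0125} + z_{0.15} = 2.241 + 1.036 = 3.278.
(Lower-tail contribution to power is negligible for δ > 0.)
δ = d·√(n/2) ⇒ d = δ/√(n/2) = 3.278/√(137/2) = 0.3960.

d ≈ 0.396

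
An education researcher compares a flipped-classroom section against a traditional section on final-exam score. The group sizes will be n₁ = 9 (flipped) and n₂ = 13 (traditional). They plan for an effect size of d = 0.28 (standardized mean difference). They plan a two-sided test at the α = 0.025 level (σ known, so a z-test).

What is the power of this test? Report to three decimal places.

Power ≈ 0.057

Noncentrality parameter: δ = d / √(1/n₁ + 1/n₂) = 0.28 / √(1/9 + 1/13) = 0.6457
Two-sided α = 0.025 → critical value z_{0.0125} = 2.241.
Power = Φ(δ − 2.241) + Φ(−δ − 2.241) = Φ(-1.596) + Φ(-2.887) = 0.0553 + 0.0019 = 0.0572.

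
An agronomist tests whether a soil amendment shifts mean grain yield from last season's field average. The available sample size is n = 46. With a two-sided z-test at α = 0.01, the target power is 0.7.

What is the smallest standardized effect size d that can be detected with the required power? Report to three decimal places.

Required noncentrality: δ = z_{0.005} + z_{0.30} = 2.576 + 0.524 = 3.100.
(The second rejection-region term Φ(−δ − z_{α/2}) is negligible and dropped.)
δ = d·√n ⇒ d = δ/√n = 3.100/√46 = 0.4571.

d ≈ 0.457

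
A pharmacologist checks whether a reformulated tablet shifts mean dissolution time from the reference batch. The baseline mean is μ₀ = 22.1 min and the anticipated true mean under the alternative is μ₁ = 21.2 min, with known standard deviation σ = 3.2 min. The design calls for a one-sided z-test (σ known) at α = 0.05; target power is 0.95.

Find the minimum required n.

Standardized effect: d = |μ₁ − μ₀| / σ = |21.2 − 22.1| / 3.2 = 0.2812
For power 0.95 need Φ(δ − z_{0.05}) = 0.95, so δ = z_{0.05} + z_{0.05} = 1.645 + 1.645 = 3.290.
δ = d·√n ⇒ n = (δ/d)² = (3.290 / 0.2812)² = 136.81.
Rounding up, n = 137.

n = 137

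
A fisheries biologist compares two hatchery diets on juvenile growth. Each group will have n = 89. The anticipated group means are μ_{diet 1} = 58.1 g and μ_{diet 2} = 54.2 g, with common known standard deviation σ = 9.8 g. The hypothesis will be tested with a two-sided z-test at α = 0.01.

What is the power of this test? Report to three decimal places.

Standardized effect: d = |μ_{diet 1} − μ_{diet 2}| / σ = |58.1 − 54.2| / 9.8 = 0.3980
Noncentrality parameter: δ = d·√(n/2) = 0.3980 × √(89/2) = 2.6547
Critical value for a two-sided test at α = 0.01: z_{α/2} = 2.576.
Power = Φ(δ − 2.576) + Φ(−δ − 2.576) = Φ(0.079) + Φ(-5.231) = 0.5314 + 0.0000 = 0.5314.

Power ≈ 0.531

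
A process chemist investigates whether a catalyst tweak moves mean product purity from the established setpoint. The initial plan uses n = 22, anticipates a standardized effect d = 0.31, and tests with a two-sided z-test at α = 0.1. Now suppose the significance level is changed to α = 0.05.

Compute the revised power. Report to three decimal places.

Power ≈ 0.307

δ = d·√n = 0.31 × √22 = 1.4540 (unchanged). New critical value: z_{0.025} = 1.960.
Revised power = Φ(δ − 1.960) + Φ(−δ − 1.960) = Φ(-0.506) + Φ(-3.414) = 0.3065 + 0.0003 = 0.3068.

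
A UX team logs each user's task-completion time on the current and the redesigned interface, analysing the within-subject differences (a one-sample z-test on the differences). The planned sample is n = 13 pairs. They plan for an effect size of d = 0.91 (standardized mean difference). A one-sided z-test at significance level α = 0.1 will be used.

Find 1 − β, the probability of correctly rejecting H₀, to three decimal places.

Power ≈ 0.977

Noncentrality parameter: δ = d·√n = 0.91 × √13 = 3.2811
Critical value for a one-sided test at α = 0.1: z_α = 1.282.
Power = P(Z > 1.282 − δ) = Φ(2.000) = 0.9772.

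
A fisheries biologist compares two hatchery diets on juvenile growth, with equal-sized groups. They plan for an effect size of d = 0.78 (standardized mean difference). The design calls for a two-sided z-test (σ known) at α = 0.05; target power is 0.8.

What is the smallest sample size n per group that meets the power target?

n = 26 per group

Set Φ(δ − 1.960) = 0.8; then δ − 1.960 = Φ⁻¹(0.8) = 0.842, giving δ = 2.802.
(Ignoring the negligible lower-tail rejection probability gives the usual closed-form inversion.)
δ = d·√(n/2) ⇒ n = 2(δ/d)² = 2 × (2.802 / 0.78)² = 25.80.
Round up to the next whole unit.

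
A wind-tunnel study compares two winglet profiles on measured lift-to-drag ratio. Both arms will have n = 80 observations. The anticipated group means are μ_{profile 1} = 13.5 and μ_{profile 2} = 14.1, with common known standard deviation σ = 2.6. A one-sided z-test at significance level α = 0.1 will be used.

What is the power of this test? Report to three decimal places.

Standardized effect: d = |μ_{profile 1} − μ_{profile 2}| / σ = |13.5 − 14.1| / 2.6 = 0.2308
Noncentrality parameter: δ = d·√(n/2) = 0.2308 × √(80/2) = 1.4595
Critical value for a one-sided test at α = 0.1: z_α = 1.282.
Power = Φ(δ − 1.282) = Φ(0.178) = 0.5706.

Power ≈ 0.571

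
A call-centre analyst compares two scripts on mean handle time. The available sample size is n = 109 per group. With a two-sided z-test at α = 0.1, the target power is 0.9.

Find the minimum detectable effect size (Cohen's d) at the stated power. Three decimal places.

d ≈ 0.396

Need Φ(δ − 1.645) = 0.9, so δ = 1.645 + 1.282 = 2.926.
(Lower-tail contribution to power is negligible for δ > 0.)
δ = d·√(n/2) ⇒ d = δ/√(n/2) = 2.926/√(109/2) = 0.3964.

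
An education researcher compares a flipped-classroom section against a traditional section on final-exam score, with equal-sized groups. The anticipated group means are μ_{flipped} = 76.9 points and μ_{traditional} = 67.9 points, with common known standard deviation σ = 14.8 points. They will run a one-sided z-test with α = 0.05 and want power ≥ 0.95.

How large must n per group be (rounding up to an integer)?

Standardized effect: d = |μ_{flipped} − μ_{traditional}| / σ = |76.9 − 67.9| / 14.8 = 0.6081
For power 0.95 need Φ(δ − z_{0.05}) = 0.95, so δ = z_{0.05} + z_{0.05} = 1.645 + 1.645 = 3.290.
δ = d·√(n/2) ⇒ n = 2(δ/d)² = 2 × (3.290 / 0.6081)² = 58.53.
Rounding up, n = 59 per group.

n = 59 per group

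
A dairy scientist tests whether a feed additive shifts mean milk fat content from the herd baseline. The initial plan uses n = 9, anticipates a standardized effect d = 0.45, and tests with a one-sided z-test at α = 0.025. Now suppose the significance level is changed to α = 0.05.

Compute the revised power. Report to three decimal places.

δ = d·√n = 0.45 × √9 = 1.3500 (unchanged). New critical value: z_{0.05} = 1.645.
Revised power = P(Z > 1.645 − δ) = Φ(-0.295) = 0.3841.

Power ≈ 0.384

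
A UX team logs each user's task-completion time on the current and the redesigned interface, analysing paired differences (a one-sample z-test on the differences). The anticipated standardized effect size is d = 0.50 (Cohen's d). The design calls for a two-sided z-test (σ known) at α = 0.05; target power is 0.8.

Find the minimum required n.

n = 32

Set Φ(δ − 1.960) = 0.8; then δ − 1.960 = Φ⁻¹(0.8) = 0.842, giving δ = 2.802.
(The Φ(−δ − z_{α/2}) term is vanishingly small for δ > 0 and is dropped in the standard sample-size formula.)
δ = d·√n ⇒ n = (δ/d)² = (2.802 / 0.50)² = 31.40.
Round up to the next whole unit.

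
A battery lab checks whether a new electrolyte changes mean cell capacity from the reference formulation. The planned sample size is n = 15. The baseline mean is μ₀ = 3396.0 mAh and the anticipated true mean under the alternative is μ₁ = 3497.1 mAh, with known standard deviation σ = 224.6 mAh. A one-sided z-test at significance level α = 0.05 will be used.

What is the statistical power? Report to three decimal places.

Standardized effect: d = |μ₁ − μ₀| / σ = |3497.1 − 3396.0| / 224.6 = 0.4501
Noncentrality parameter: δ = d·√n = 0.4501 × √15 = 1.7434
One-sided α = 0.05 → critical value z_{0.05} = 1.645.
Power = P(Z > 1.645 − δ) = Φ(0.099) = 0.5392.

Power ≈ 0.539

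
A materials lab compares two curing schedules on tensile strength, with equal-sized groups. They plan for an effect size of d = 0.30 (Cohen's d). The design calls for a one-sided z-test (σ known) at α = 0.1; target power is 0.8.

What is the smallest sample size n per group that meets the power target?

n = 101 per group

Set Φ(δ − 1.282) = 0.8; then δ − 1.282 = Φ⁻¹(0.8) = 0.842, giving δ = 2.123.
δ = d·√(n/2) ⇒ n = 2(δ/d)² = 2 × (2.123 / 0.30)² = 100.17.
Round up to the next whole unit.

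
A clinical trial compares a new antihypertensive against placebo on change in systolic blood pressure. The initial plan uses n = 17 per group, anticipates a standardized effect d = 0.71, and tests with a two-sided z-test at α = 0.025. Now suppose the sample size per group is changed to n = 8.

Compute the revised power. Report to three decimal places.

With n = 8 per group: δ = d·√(n/2) = 0.71 × √(8/2) = 1.4200. Critical value z_{0.0125} = 2.241.
Revised power = Φ(δ − 2.241) + Φ(−δ − 2.241) = Φ(-0.821) + Φ(-3.661) = 0.2057 + 0.0001 = 0.2058.

Power ≈ 0.206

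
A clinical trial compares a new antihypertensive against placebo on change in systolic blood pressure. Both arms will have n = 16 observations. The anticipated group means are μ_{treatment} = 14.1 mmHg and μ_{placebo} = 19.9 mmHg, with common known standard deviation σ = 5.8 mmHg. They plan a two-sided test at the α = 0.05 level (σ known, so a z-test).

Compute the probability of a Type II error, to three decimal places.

Standardized effect: d = |μ_{treatment} − μ_{placebo}| / σ = |14.1 − 19.9| / 5.8 = 1.0000
Noncentrality parameter: δ = d·√(n/2) = 1.0000 × √(16/2) = 2.8284
Two-sided α = 0.05 → critical value z_{0.025} = 1.960.
Power = Φ(δ − 1.960) + Φ(−δ − 1.960) = Φ(0.868) + Φ(-4.788) = 0.8074 + 0.0000 = 0.8074.
Type II error: β = 1 − power = 1 − 0.8074 = 0.1926.

β ≈ 0.193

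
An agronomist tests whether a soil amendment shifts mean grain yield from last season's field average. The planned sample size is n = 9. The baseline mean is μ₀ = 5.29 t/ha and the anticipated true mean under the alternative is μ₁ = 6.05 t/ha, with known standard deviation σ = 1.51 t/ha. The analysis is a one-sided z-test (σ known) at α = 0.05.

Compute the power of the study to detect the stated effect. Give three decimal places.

Power ≈ 0.446

Standardized effect: d = |μ₁ − μ₀| / σ = |6.05 − 5.29| / 1.51 = 0.5033
Noncentrality parameter: δ = d·√n = 0.5033 × √9 = 1.5099
One-sided α = 0.05 → critical value z_{0.05} = 1.645.
Power = Φ(δ − 1.645) = Φ(-0.135) = 0.4463.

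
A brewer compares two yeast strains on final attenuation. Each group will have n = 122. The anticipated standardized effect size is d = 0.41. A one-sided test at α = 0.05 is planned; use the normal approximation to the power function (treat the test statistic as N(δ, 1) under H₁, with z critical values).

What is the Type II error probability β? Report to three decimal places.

β ≈ 0.060

Noncentrality parameter: δ = d·√(n/2) = 0.41 × √(122/2) = 3.2022
One-sided α = 0.05 → critical value z_{0.05} = 1.645.
Power = P(Z > 1.645 − δ) = Φ(1.557) = 0.9403.
Type II error: β = 1 − power = 1 − 0.9403 = 0.0597.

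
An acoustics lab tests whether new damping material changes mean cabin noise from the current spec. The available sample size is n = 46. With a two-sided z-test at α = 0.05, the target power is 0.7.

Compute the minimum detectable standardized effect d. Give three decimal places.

Required noncentrality: δ = z_{0.025} + z_{0.30} = 1.960 + 0.524 = 2.484.
(The second rejection-region term Φ(−δ − z_{α/2}) is negligible and dropped.)
δ = d·√n ⇒ d = δ/√n = 2.484/√46 = 0.3663.

d ≈ 0.366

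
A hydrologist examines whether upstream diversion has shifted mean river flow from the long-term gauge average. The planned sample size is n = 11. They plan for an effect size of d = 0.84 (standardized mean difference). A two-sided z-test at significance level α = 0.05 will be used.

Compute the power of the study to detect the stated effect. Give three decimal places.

Noncentrality parameter: λ = d·√n = 0.84 × √11 = 2.7860
Two-sided α = 0.05 → critical value z_{0.025} = 1.960.
Power = Φ(λ − 1.960) + Φ(−λ − 1.960) = Φ(0.826) + Φ(-4.746) = 0.7956 + 0.0000 = 0.7956.

Power ≈ 0.796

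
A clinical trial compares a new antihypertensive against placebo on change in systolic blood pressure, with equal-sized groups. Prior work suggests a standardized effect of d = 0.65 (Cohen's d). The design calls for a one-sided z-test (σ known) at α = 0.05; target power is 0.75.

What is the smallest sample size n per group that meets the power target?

n = 26 per group

Set Φ(δ − 1.645) = 0.75; then δ − 1.645 = Φ⁻¹(0.75) = 0.674, giving δ = 2.319.
δ = d·√(n/2) ⇒ n = 2(δ/d)² = 2 × (2.319 / 0.65)² = 25.46.
Round up to the next whole unit.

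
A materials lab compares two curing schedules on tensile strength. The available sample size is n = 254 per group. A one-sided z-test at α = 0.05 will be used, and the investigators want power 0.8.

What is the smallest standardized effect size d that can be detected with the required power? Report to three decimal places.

Required noncentrality: δ = z_{0.05} + z_{0.20} = 1.645 + 0.842 = 2.486.
δ = d·√(n/2) ⇒ d = δ/√(n/2) = 2.486/√(254/2) = 0.2206.

d ≈ 0.221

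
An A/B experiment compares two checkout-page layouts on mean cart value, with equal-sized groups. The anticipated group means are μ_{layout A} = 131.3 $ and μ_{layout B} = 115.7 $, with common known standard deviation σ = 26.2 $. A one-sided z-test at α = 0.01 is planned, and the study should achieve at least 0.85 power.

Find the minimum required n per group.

Standardized effect: d = |μ_{layout A} − μ_{layout B}| / σ = |131.3 − 115.7| / 26.2 = 0.5954
Set Φ(δ − 2.326) = 0.85; then δ − 2.326 = Φ⁻¹(0.85) = 1.036, giving δ = 3.363.
δ = d·√(n/2) ⇒ n = 2(δ/d)² = 2 × (3.363 / 0.5954)² = 63.79.
Round up to the next whole unit.

n = 64 per group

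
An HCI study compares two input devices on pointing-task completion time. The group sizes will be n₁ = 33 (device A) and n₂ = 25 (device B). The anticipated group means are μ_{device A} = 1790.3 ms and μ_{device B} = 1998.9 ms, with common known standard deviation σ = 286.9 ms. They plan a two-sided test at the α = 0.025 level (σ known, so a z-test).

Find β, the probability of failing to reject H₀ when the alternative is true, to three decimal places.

β ≈ 0.308

Standardized effect: d = |μ_{device A} − μ_{device B}| / σ = |1790.3 − 1998.9| / 286.9 = 0.7271
Noncentrality parameter: δ = d / √(1/n₁ + 1/n₂) = 0.7271 / √(1/33 + 1/25) = 2.7422
Two-sided α = 0.025 → critical value z_{0.0125} = 2.241.
Power = Φ(δ − 2.241) + Φ(−δ − 2.241) = Φ(0.501) + Φ(-4.984) = 0.6917 + 0.0000 = 0.6917.
Type II error: β = 1 − power = 1 − 0.6917 = 0.3083.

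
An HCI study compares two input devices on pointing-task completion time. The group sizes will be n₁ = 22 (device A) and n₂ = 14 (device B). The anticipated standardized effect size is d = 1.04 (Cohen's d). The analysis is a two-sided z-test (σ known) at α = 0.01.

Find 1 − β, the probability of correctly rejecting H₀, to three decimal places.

Noncentrality parameter: δ = d / √(1/n₁ + 1/n₂) = 1.04 / √(1/22 + 1/14) = 3.0420
Critical value for a two-sided test at α = 0.01: z_{α/2} = 2.576.
Power = Φ(δ − 2.576) + Φ(−δ − 2.576) = Φ(0.466) + Φ(-5.618) = 0.6794 + 0.0000 = 0.6794.

Power ≈ 0.679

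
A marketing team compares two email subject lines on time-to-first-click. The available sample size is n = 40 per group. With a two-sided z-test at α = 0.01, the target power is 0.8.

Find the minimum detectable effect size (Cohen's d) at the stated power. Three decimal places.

d ≈ 0.764

Need Φ(δ − 2.576) = 0.8, so δ = 2.576 + 0.842 = 3.417.
(The second rejection-region term Φ(−δ − z_{α/2}) is negligible and dropped.)
δ = d·√(n/2) ⇒ d = δ/√(n/2) = 3.417/√(40/2) = 0.7642.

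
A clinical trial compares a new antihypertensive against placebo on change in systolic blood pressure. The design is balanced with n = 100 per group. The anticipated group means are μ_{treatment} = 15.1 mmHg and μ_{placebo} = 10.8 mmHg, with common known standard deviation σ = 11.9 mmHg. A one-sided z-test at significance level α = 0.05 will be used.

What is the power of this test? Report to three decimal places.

Standardized effect: d = |μ_{treatment} − μ_{placebo}| / σ = |15.1 − 10.8| / 11.9 = 0.3613
Noncentrality parameter: δ = d·√(n/2) = 0.3613 × √(100/2) = 2.5551
Critical value for a one-sided test at α = 0.05: z_α = 1.645.
Power = P(Z > 1.645 − δ) = Φ(0.910) = 0.8187.

Power ≈ 0.819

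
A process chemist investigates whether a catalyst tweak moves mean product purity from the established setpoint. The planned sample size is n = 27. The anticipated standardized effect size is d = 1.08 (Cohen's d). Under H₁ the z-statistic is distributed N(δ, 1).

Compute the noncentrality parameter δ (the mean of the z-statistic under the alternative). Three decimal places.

δ ≈ 5.612

δ = d·√n = 1.08 × √27 = 5.6118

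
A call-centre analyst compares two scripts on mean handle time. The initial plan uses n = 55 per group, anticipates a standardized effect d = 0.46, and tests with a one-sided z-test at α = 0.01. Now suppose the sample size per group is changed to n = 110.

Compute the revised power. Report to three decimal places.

Power ≈ 0.861

With n = 110 per group: δ = d·√(n/2) = 0.46 × √(110/2) = 3.4115. Critical value z_{0.01} = 2.326.
Revised power = Φ(δ − 2.326) = Φ(1.085) = 0.8611.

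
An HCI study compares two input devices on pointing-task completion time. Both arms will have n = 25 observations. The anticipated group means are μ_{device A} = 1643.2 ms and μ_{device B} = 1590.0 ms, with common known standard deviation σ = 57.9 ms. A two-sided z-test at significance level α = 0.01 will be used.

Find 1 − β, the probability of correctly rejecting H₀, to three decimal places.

Standardized effect: d = |μ_{device A} − μ_{device B}| / σ = |1643.2 − 1590.0| / 57.9 = 0.9188
Noncentrality parameter: δ = d·√(n/2) = 0.9188 × √(25/2) = 3.2485
Critical value for a two-sided test at α = 0.01: z_{α/2} = 2.576.
Power = Φ(δ − 2.576) + Φ(−δ − 2.576) = Φ(0.673) + Φ(-5.824) = 0.7494 + 0.0000 = 0.7494.

Power ≈ 0.749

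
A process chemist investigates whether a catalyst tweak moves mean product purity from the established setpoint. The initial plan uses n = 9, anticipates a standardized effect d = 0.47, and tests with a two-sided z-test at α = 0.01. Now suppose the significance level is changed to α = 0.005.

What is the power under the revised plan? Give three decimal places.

δ = d·√n = 0.47 × √9 = 1.4100 (unchanged). New critical value: z_{0.0025} = 2.807.
Revised power = Φ(δ − 2.807) + Φ(−δ − 2.807) = Φ(-1.397) + Φ(-4.217) = 0.0812 + 0.0000 = 0.0812.

Power ≈ 0.081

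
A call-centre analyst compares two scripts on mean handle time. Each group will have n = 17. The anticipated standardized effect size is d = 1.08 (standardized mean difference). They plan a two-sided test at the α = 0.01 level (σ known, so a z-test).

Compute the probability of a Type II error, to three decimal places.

Noncentrality parameter: δ = d·√(n/2) = 1.08 × √(17/2) = 3.1487
Two-sided α = 0.01 → critical value z_{0.005} = 2.576.
Power = Φ(δ − 2.576) + Φ(−δ − 2.576) = Φ(0.573) + Φ(-5.725) = 0.7166 + 0.0000 = 0.7166.
Type II error: β = 1 − power = 1 − 0.7166 = 0.2834.

β ≈ 0.283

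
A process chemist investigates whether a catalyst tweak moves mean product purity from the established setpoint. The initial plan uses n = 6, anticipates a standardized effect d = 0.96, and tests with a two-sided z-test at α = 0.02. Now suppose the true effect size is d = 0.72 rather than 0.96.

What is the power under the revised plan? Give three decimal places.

With d = 0.72: δ = d·√n = 0.72 × √6 = 1.7636. Critical value z_{0.01} = 2.326.
Revised power = Φ(δ − 2.326) + Φ(−δ − 2.326) = Φ(-0.563) + Φ(-4.090) = 0.2868 + 0.0000 = 0.2868.

Power ≈ 0.287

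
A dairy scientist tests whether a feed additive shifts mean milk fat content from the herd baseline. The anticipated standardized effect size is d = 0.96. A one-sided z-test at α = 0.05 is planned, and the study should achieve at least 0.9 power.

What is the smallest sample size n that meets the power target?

n = 10

Set Φ(δ − 1.645) = 0.9; then δ − 1.645 = Φ⁻¹(0.9) = 1.282, giving δ = 2.926.
δ = d·√n ⇒ n = (δ/d)² = (2.926 / 0.96)² = 9.29.
Round up to the next whole unit.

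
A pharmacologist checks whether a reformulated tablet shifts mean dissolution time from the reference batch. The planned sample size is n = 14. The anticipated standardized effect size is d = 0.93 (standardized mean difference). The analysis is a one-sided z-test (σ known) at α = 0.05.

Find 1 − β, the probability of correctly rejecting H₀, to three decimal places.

Noncentrality parameter: δ = d·√n = 0.93 × √14 = 3.4797
One-sided α = 0.05 → critical value z_{0.05} = 1.645.
Power = Φ(δ − 1.645) = Φ(1.835) = 0.9667.

Power ≈ 0.967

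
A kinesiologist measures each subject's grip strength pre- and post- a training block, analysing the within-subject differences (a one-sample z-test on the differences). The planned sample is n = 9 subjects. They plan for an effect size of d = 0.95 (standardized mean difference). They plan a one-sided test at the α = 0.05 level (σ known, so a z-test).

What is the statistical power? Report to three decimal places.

Power ≈ 0.886

Noncentrality parameter: δ = d·√n = 0.95 × √9 = 2.8500
One-sided α = 0.05 → critical value z_{0.05} = 1.645.
Power = Φ(δ − 1.645) = Φ(1.205) = 0.8859.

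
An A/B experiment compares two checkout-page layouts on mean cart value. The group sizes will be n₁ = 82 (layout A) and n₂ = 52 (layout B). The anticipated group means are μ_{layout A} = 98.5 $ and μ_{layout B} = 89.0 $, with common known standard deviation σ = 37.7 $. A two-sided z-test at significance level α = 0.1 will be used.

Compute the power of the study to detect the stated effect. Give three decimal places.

Power ≈ 0.413

Standardized effect: d = |μ_{layout A} − μ_{layout B}| / σ = |98.5 − 89.0| / 37.7 = 0.2520
Noncentrality parameter: λ = d / √(1/n₁ + 1/n₂) = 0.2520 / √(1/82 + 1/52) = 1.4215
Two-sided α = 0.1 → critical value z_{0.05} = 1.645.
Power = Φ(λ − 1.645) + Φ(−λ − 1.645) = Φ(-0.223) + Φ(-3.066) = 0.4116 + 0.0011 = 0.4127.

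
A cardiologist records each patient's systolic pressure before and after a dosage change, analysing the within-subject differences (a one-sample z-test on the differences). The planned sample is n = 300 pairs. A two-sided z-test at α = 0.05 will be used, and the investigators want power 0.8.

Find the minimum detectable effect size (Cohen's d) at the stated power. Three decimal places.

d ≈ 0.162

Required noncentrality: δ = z_{0.025} + z_{0.20} = 1.960 + 0.842 = 2.802.
(The second rejection-region term Φ(−δ − z_{α/2}) is negligible and dropped.)
δ = d·√n ⇒ d = δ/√n = 2.802/√300 = 0.1617.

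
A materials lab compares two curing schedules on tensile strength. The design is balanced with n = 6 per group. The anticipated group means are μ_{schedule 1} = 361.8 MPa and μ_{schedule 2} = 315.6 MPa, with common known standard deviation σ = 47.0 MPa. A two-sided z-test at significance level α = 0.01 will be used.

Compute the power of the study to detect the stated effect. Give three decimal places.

Power ≈ 0.191

Standardized effect: d = |μ_{schedule 1} − μ_{schedule 2}| / σ = |361.8 − 315.6| / 47.0 = 0.9830
Noncentrality parameter: δ = d·√(n/2) = 0.9830 × √(6/2) = 1.7026
Two-sided α = 0.01 → critical value z_{0.005} = 2.576.
Power = Φ(δ − 2.576) + Φ(−δ − 2.576) = Φ(-0.873) + Φ(-4.278) = 0.1913 + 0.0000 = 0.1913.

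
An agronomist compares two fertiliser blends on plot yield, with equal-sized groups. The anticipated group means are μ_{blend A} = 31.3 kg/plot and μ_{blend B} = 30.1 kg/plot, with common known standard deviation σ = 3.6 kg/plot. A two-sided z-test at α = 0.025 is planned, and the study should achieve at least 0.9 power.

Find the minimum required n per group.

n = 224 per group

Standardized effect: d = |μ_{blend A} − μ_{blend B}| / σ = |31.3 − 30.1| / 3.6 = 0.3333
Set Φ(δ − 2.241) = 0.9; then δ − 2.241 = Φ⁻¹(0.9) = 1.282, giving δ = 3.523.
(Ignoring the negligible lower-tail rejection probability gives the usual closed-form inversion.)
δ = d·√(n/2) ⇒ n = 2(δ/d)² = 2 × (3.523 / 0.3333)² = 223.40.
Round up to the next whole unit.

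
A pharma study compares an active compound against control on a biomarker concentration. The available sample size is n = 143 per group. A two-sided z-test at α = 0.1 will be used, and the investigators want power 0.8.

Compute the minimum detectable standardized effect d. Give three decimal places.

d ≈ 0.294

Required noncentrality: δ = z_{0.05} + z_{0.20} = 1.645 + 0.842 = 2.486.
(The second rejection-region term Φ(−δ − z_{α/2}) is negligible and dropped.)
δ = d·√(n/2) ⇒ d = δ/√(n/2) = 2.486/√(143/2) = 0.2941.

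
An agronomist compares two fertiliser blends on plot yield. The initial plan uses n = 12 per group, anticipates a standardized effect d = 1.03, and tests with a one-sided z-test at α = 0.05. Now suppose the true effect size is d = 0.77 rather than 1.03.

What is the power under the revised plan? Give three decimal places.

With d = 0.77: δ = d·√(n/2) = 0.77 × √(12/2) = 1.8861. Critical value z_{0.05} = 1.645.
Revised power = P(Z > 1.645 − δ) = Φ(0.241) = 0.5953.

Power ≈ 0.595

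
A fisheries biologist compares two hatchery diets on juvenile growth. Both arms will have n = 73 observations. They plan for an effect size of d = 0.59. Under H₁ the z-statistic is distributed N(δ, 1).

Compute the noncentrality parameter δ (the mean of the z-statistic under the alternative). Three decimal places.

The noncentrality parameter scales effect size by the design's sample-size factor: δ = d·√(n/2) = 0.59 × √(73/2) = 3.5645

δ ≈ 3.564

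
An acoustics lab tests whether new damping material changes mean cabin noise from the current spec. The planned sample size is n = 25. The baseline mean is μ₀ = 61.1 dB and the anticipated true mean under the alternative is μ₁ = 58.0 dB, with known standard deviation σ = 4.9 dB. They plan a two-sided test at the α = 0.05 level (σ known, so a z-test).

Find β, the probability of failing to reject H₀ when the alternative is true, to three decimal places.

β ≈ 0.114

Standardized effect: d = |μ₁ − μ₀| / σ = |58.0 − 61.1| / 4.9 = 0.6327
Noncentrality parameter: δ = d·√n = 0.6327 × √25 = 3.1633
Critical value for a two-sided test at α = 0.05: z_{α/2} = 1.960.
Power = Φ(δ − 1.960) + Φ(−δ − 1.960) = Φ(1.203) + Φ(-5.123) = 0.8856 + 0.0000 = 0.8856.
Type II error: β = 1 − power = 1 − 0.8856 = 0.1144.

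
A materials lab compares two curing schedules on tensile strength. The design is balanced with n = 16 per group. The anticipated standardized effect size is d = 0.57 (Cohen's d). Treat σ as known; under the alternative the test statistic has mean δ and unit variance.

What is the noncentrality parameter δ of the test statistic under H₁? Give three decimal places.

δ ≈ 1.612

δ = d·√(n/2) = 0.57 × √(16/2) = 1.6122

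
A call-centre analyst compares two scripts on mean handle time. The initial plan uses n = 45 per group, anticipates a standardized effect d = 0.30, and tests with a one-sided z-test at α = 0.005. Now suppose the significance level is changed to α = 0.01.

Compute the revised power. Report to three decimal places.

δ = d·√(n/2) = 0.30 × √(45/2) = 1.4230 (unchanged). New critical value: z_{0.01} = 2.326.
Revised power = P(Z > 2.326 − δ) = Φ(-0.903) = 0.1832.

Power ≈ 0.183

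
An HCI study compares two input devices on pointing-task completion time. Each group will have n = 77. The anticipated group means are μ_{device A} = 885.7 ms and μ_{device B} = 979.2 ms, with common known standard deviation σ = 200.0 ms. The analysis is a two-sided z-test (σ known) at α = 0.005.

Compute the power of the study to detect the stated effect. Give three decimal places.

Power ≈ 0.537

Standardized effect: d = |μ_{device A} − μ_{device B}| / σ = |885.7 − 979.2| / 200.0 = 0.4675
Noncentrality parameter: δ = d·√(n/2) = 0.4675 × √(77/2) = 2.9008
Two-sided α = 0.005 → critical value z_{0.0025} = 2.807.
Power = Φ(δ − 2.807) + Φ(−δ − 2.807) = Φ(0.094) + Φ(-5.708) = 0.5373 + 0.0000 = 0.5373.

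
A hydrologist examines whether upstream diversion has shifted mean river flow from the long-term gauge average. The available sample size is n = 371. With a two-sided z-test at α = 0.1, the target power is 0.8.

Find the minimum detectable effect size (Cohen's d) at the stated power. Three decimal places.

Required noncentrality: δ = z_{0.05} + z_{0.20} = 1.645 + 0.842 = 2.486.
(The second rejection-region term Φ(−δ − z_{α/2}) is negligible and dropped.)
δ = d·√n ⇒ d = δ/√n = 2.486/√371 = 0.1291.

d ≈ 0.129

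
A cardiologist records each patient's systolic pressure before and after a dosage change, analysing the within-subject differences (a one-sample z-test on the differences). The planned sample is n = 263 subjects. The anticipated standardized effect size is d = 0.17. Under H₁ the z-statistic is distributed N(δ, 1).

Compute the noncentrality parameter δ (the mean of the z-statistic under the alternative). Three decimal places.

The noncentrality parameter scales effect size by the design's sample-size factor: δ = d·√n = 0.17 × √263 = 2.7569

δ ≈ 2.757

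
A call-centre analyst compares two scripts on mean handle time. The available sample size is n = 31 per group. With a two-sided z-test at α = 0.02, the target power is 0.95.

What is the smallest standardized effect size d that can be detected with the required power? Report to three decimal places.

Required noncentrality: δ = z_{0.01} + z_{0.05} = 2.326 + 1.645 = 3.971.
(Lower-tail contribution to power is negligible for δ > 0.)
δ = d·√(n/2) ⇒ d = δ/√(n/2) = 3.971/√(31/2) = 1.0087.

d ≈ 1.009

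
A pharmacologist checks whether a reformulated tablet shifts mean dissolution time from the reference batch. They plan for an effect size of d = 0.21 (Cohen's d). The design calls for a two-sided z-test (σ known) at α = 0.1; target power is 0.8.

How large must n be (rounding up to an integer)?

n = 141

Set Φ(δ − 1.645) = 0.8; then δ − 1.645 = Φ⁻¹(0.8) = 0.842, giving δ = 2.486.
(For δ > 0 the lower-tail rejection region contributes negligibly to power, so the one-term inversion is standard.)
δ = d·√n ⇒ n = (δ/d)² = (2.486 / 0.21)² = 140.19.
Round up to the next whole unit.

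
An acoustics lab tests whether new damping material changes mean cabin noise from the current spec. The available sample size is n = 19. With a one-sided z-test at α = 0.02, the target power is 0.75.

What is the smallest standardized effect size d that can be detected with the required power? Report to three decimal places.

Need Φ(δ − 2.054) = 0.75, so δ = 2.054 + 0.674 = 2.728.
δ = d·√n ⇒ d = δ/√n = 2.728/√19 = 0.6259.

d ≈ 0.626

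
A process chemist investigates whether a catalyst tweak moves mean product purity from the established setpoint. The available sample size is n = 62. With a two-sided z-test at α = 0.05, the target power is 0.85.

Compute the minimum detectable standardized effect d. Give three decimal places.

d ≈ 0.381

Required noncentrality: δ = z_{0.025} + z_{0.15} = 1.960 + 1.036 = 2.996.
(The second rejection-region term Φ(−δ − z_{α/2}) is negligible and dropped.)
δ = d·√n ⇒ d = δ/√n = 2.996/√62 = 0.3805.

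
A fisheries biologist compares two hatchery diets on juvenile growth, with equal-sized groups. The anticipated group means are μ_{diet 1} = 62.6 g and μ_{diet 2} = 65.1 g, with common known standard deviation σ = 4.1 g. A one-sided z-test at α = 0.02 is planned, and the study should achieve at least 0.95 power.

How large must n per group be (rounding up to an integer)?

Standardized effect: d = |μ_{diet 1} − μ_{diet 2}| / σ = |62.6 − 65.1| / 4.1 = 0.6098
For power 0.95 need Φ(δ − z_{0.02}) = 0.95, so δ = z_{0.02} + z_{0.05} = 2.054 + 1.645 = 3.699.
δ = d·√(n/2) ⇒ n = 2(δ/d)² = 2 × (3.699 / 0.6098)² = 73.59.
Round up to the next whole unit.

n = 74 per group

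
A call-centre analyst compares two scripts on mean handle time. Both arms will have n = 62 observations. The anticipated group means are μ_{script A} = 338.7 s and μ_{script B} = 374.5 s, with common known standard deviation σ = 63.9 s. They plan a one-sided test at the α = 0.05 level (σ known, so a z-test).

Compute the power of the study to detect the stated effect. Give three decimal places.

Standardized effect: d = |μ_{script A} − μ_{script B}| / σ = |338.7 − 374.5| / 63.9 = 0.5603
Noncentrality parameter: λ = d·√(n/2) = 0.5603 × √(62/2) = 3.1193
One-sided α = 0.05 → critical value z_{0.05} = 1.645.
Power = P(Z > 1.645 − λ) = Φ(1.474) = 0.9298.

Power ≈ 0.930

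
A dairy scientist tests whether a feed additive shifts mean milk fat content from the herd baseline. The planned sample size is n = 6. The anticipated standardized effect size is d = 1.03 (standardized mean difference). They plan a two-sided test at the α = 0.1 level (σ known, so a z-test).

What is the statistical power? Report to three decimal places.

Noncentrality parameter: δ = d·√n = 1.03 × √6 = 2.5230
Two-sided α = 0.1 → critical value z_{0.05} = 1.645.
Power = Φ(δ − 1.645) + Φ(−δ − 1.645) = Φ(0.878) + Φ(-4.168) = 0.8101 + 0.0000 = 0.8101.

Power ≈ 0.810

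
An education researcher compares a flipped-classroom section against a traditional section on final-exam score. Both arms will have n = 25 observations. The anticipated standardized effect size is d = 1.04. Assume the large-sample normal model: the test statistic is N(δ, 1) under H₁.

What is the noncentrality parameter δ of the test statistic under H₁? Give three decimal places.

δ ≈ 3.677

δ = d·√(n/2) = 1.04 × √(25/2) = 3.6770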